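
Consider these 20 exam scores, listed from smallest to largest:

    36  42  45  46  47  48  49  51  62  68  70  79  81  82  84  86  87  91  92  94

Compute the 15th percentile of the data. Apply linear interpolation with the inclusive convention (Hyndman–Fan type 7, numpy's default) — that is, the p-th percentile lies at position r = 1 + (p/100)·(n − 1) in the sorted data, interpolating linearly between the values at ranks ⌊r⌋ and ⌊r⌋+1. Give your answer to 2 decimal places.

45.85

n = 20.
r = 1 + (15/100)·(20 − 1) = 1 + 2.85 = 3.85.
Rank 3 is 45 and rank 4 is 46.
Interpolate: 45 + 0.85·(46 − 45) = 45 + 0.85·1 = 45.85.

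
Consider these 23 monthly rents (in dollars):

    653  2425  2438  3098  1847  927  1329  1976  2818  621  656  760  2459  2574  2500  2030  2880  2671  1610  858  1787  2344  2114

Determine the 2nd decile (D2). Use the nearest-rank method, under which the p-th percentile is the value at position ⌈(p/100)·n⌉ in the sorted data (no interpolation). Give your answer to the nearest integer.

858

Sorted: 621, 653, 656, 760, 858, 927, 1329, 1610, 1787, 1847, 1976, 2030, 2114, 2344, 2425, 2438, 2459, 2500, 2574, 2671, 2818, 2880, 3098.
n = 23.
Position = ⌈20/100 · 23⌉ = ⌈4.6⌉ = 5.
The value at rank 5 is 858.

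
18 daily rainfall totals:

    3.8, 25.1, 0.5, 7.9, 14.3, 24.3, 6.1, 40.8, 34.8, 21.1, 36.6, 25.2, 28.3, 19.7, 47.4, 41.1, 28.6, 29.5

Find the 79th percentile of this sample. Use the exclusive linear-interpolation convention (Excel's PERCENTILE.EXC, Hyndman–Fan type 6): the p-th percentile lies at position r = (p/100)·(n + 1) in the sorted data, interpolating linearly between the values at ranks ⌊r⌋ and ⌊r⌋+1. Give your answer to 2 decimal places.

Sorted: 0.5, 3.8, 6.1, 7.9, 14.3, 19.7, 21.1, 24.3, 25.1, 25.2, 28.3, 28.6, 29.5, 34.8, 36.6, 40.8, 41.1, 47.4.
n = 18.
r = (79/100)·(18 + 1) = 15.01.
Rank 15 is 36.6 and rank 16 is 40.8.
Interpolate: 36.6 + 0.01·(40.8 − 36.6) = 36.6 + 0.01·4.2 = 36.642.

36.64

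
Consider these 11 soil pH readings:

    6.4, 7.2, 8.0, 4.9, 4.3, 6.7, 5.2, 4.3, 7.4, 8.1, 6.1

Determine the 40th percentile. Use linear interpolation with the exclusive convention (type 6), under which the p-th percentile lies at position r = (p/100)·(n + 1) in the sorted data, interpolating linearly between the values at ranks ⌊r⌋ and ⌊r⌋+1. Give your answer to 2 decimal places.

Sorted: 4.3, 4.3, 4.9, 5.2, 6.1, 6.4, 6.7, 7.2, 7.4, 8.0, 8.1.
n = 11.
r = (40/100)·(11 + 1) = 4.8.
Rank 4 is 5.2 and rank 5 is 6.1.
Interpolate: 5.2 + 0.8·(6.1 − 5.2) = 5.2 + 0.8·0.9 = 5.92.

5.92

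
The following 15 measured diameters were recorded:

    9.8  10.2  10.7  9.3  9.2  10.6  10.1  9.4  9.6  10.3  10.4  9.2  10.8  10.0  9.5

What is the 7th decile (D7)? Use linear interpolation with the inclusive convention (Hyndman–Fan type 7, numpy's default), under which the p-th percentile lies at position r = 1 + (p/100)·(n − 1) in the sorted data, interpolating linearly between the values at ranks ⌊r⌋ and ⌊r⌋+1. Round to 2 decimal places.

10.28

Sorted: 9.2, 9.2, 9.3, 9.4, 9.5, 9.6, 9.8, 10.0, 10.1, 10.2, 10.3, 10.4, 10.6, 10.7, 10.8.
n = 15.
r = 1 + (70/100)·(15 − 1) = 1 + 9.8 = 10.8.
Rank 10 is 10.2 and rank 11 is 10.3.
Interpolate: 10.2 + 0.8·(10.3 − 10.2) = 10.2 + 0.8·0.1 = 10.28.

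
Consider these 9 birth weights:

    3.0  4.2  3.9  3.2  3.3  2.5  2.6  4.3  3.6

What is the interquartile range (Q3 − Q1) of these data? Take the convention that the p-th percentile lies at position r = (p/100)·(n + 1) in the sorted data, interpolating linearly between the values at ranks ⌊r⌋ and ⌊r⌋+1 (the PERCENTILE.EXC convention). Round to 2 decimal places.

1.25

Sorted: 2.5, 2.6, 3.0, 3.2, 3.3, 3.6, 3.9, 4.2, 4.3.
n = 9.
P25: r = 2.5; ranks 2–3 are 2.6, 3.0; interpolating gives 2.8.
P75: r = 7.5; ranks 7–8 are 3.9, 4.2; interpolating gives 4.05.
Difference: 4.05 − 2.8 = 1.25.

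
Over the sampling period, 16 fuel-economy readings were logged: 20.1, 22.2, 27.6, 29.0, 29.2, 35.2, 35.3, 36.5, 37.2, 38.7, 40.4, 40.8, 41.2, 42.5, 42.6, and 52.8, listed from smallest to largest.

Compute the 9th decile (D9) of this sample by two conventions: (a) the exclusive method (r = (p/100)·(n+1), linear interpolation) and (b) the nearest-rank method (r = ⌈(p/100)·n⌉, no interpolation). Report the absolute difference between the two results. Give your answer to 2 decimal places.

n = 16.
(a) r = 15.3; between ranks 15 (42.6) and 16 (52.8): 45.66.
(b) the nearest-rank method: rank 15 → 42.6.
|45.66 − 42.6| = 3.06.

3.06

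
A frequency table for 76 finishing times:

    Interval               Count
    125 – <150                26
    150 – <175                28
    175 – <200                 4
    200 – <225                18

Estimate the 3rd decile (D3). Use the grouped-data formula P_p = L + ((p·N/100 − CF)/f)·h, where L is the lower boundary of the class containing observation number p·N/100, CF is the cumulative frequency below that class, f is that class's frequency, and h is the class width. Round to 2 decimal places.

N = 76; target position k = 30/100 · 76 = 22.8.
Cumulative frequencies: 26, 54, 58, 76.
Observation 22.8 falls in the class 125 – <150.
L = 125, CF = 0, f = 26, h = 25.
P30 = 125 + ((22.8 − 0)/26)·25 = 125 + 21.9231 = 146.923.

146.92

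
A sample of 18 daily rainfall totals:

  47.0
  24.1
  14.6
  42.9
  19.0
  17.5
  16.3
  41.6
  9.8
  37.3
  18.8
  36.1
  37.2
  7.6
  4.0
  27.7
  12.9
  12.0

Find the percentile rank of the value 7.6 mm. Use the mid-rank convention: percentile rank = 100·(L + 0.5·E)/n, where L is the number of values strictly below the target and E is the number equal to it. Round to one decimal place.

8.3

Sorted: 4.0, 7.6, 9.8, 12.0, 12.9, 14.6, 16.3, 17.5, 18.8, 19.0, 24.1, 27.7, 36.1, 37.2, 37.3, 41.6, 42.9, 47.0.
Count below 7.6: L = 1; count equal: E = 1; n = 18.
Percentile rank = 100·(1 + 0.5·1)/18 = 100·1.5/18 = 8.333.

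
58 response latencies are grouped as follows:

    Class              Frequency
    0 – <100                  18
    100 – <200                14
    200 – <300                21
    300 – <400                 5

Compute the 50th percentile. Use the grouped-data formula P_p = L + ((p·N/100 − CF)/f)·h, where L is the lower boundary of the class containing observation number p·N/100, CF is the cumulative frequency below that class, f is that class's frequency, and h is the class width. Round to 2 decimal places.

N = 58; target position k = 50/100 · 58 = 29.
Cumulative frequencies: 18, 32, 53, 58.
Observation 29 falls in the class 100 – <200.
L = 100, CF = 18, f = 14, h = 100.
P50 = 100 + ((29 − 18)/14)·100 = 100 + 78.5714 = 178.571.

178.57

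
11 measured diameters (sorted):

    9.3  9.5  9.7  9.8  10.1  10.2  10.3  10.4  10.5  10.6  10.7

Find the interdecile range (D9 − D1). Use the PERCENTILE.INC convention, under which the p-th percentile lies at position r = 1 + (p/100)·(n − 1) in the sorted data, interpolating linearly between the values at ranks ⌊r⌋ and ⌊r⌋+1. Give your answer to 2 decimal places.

1.10

n = 11.
P10: r = 2 (integer) → 9.5.
P90: r = 10 (integer) → 10.6.
Difference: 10.6 − 9.5 = 1.1.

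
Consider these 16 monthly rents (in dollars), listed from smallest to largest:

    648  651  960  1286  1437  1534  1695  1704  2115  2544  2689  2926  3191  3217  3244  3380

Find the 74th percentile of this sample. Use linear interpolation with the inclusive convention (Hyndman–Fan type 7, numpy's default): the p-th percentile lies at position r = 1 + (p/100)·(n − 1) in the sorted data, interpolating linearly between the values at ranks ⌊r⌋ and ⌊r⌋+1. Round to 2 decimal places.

n = 16.
r = 1 + (74/100)·(16 − 1) = 1 + 11.1 = 12.1.
Rank 12 is 2926 and rank 13 is 3191.
Interpolate: 2926 + 0.1·(3191 − 2926) = 2926 + 0.1·265 = 2952.5.

2952.50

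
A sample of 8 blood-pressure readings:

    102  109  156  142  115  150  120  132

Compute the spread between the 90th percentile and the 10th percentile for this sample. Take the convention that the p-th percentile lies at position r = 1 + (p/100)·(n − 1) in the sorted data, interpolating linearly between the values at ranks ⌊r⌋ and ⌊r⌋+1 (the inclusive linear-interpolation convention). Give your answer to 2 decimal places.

44.90

Sorted: 102, 109, 115, 120, 132, 142, 150, 156.
n = 8.
P10: r = 1.7; ranks 1–2 are 102, 109; interpolating gives 106.9.
P90: r = 7.3; ranks 7–8 are 150, 156; interpolating gives 151.8.
Difference: 151.8 − 106.9 = 44.9.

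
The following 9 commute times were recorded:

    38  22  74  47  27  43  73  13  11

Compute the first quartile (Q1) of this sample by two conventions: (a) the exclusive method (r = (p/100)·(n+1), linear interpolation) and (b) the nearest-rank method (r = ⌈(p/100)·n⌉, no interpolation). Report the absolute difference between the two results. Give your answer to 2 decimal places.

4.50

Sorted: 11, 13, 22, 27, 38, 43, 47, 73, 74.
n = 9.
(a) r = 2.5; between ranks 2 (13) and 3 (22): 17.5.
(b) the nearest-rank method: rank 3 → 22.
|17.5 − 22| = 4.5.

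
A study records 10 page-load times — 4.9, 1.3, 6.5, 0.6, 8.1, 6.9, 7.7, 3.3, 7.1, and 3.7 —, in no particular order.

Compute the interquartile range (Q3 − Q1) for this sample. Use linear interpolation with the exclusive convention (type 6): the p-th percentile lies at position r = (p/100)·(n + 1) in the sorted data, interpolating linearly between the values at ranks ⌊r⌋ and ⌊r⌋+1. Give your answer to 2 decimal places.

Sorted: 0.6, 1.3, 3.3, 3.7, 4.9, 6.5, 6.9, 7.1, 7.7, 8.1.
n = 10.
P25: r = 2.75; ranks 2–3 are 1.3, 3.3; interpolating gives 2.8.
P75: r = 8.25; ranks 8–9 are 7.1, 7.7; interpolating gives 7.25.
Difference: 7.25 − 2.8 = 4.45.

4.45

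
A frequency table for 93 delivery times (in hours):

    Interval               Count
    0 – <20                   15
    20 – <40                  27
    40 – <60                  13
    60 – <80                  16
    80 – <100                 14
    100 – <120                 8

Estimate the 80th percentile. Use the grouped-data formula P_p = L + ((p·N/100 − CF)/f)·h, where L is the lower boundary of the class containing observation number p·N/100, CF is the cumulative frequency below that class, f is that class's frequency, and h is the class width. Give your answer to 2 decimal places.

84.86

N = 93; target position k = 80/100 · 93 = 74.4.
Cumulative frequencies: 15, 42, 55, 71, 85, 93.
Observation 74.4 falls in the class 80 – <100.
L = 80, CF = 71, f = 14, h = 20.
P80 = 80 + ((74.4 − 71)/14)·20 = 80 + 4.85714 = 84.8571.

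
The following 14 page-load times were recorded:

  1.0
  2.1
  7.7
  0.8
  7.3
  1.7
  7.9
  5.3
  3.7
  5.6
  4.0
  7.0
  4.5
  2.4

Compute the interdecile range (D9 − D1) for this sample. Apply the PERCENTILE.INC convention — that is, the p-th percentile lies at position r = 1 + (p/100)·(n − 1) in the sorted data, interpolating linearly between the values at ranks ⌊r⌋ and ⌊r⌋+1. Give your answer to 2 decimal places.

6.37

Sorted: 0.8, 1.0, 1.7, 2.1, 2.4, 3.7, 4.0, 4.5, 5.3, 5.6, 7.0, 7.3, 7.7, 7.9.
n = 14.
P10: r = 2.3; ranks 2–3 are 1.0, 1.7; interpolating gives 1.21.
P90: r = 12.7; ranks 12–13 are 7.3, 7.7; interpolating gives 7.58.
Difference: 7.58 − 1.21 = 6.37.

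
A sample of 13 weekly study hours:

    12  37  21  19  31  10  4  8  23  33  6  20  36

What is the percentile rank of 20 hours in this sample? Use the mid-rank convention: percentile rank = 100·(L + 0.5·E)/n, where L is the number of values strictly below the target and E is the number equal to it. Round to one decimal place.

Sorted: 4, 6, 8, 10, 12, 19, 20, 21, 23, 31, 33, 36, 37.
Count below 20: L = 6; count equal: E = 1; n = 13.
Percentile rank = 100·(6 + 0.5·1)/13 = 100·6.5/13 = 50.

50.0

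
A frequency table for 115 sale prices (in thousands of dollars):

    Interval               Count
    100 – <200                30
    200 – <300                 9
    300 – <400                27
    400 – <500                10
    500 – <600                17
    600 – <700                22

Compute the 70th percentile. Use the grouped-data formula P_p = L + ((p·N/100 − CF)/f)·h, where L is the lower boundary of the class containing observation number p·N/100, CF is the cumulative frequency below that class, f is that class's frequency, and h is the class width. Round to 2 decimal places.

526.47

N = 115; target position k = 70/100 · 115 = 80.5.
Cumulative frequencies: 30, 39, 66, 76, 93, 115.
Observation 80.5 falls in the class 500 – <600.
L = 500, CF = 76, f = 17, h = 100.
P70 = 500 + ((80.5 − 76)/17)·100 = 500 + 26.4706 = 526.471.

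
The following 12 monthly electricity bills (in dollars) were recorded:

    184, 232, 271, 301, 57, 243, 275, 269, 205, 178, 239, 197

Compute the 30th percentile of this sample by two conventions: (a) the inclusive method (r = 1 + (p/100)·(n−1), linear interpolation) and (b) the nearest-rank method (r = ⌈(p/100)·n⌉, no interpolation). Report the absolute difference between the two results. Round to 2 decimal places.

2.40

Sorted: 57, 178, 184, 197, 205, 232, 239, 243, 269, 271, 275, 301.
n = 12.
(a) r = 4.3; between ranks 4 (197) and 5 (205): 199.4.
(b) the nearest-rank method: rank 4 → 197.
|199.4 − 197| = 2.4.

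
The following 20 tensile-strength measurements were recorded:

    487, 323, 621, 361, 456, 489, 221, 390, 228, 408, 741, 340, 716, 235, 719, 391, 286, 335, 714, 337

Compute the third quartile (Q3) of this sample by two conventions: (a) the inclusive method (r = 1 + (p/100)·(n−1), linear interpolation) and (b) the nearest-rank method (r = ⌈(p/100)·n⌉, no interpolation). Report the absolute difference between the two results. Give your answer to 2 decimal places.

33.00

Sorted: 221, 228, 235, 286, 323, 335, 337, 340, 361, 390, 391, 408, 456, 487, 489, 621, 714, 716, 719, 741.
n = 20.
(a) r = 15.25; between ranks 15 (489) and 16 (621): 522.
(b) the nearest-rank method: rank 15 → 489.
|522 − 489| = 33.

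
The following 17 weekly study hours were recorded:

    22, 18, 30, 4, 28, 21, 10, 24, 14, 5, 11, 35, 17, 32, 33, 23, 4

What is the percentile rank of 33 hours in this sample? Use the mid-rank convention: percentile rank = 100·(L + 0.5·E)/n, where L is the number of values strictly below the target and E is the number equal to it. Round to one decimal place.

Sorted: 4, 4, 5, 10, 11, 14, 17, 18, 21, 22, 23, 24, 28, 30, 32, 33, 35.
Count below 33: L = 15; count equal: E = 1; n = 17.
Percentile rank = 100·(15 + 0.5·1)/17 = 100·15.5/17 = 91.18.

91.2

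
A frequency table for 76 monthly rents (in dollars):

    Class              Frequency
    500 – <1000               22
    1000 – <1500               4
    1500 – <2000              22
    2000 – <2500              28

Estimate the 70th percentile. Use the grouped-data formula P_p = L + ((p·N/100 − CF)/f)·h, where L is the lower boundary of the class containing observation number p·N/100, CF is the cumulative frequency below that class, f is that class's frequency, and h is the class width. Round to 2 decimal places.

2092.86

N = 76; target position k = 70/100 · 76 = 53.2.
Cumulative frequencies: 22, 26, 48, 76.
Observation 53.2 falls in the class 2000 – <2500.
L = 2000, CF = 48, f = 28, h = 500.
P70 = 2000 + ((53.2 − 48)/28)·500 = 2000 + 92.8571 = 2092.86.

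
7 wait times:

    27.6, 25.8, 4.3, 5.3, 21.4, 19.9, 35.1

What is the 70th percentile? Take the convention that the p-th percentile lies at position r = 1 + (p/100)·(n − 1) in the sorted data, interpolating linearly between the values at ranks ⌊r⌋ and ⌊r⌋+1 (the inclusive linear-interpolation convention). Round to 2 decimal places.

Sorted: 4.3, 5.3, 19.9, 21.4, 25.8, 27.6, 35.1.
n = 7.
r = 1 + (70/100)·(7 − 1) = 1 + 4.2 = 5.2.
Rank 5 is 25.8 and rank 6 is 27.6.
Interpolate: 25.8 + 0.2·(27.6 − 25.8) = 25.8 + 0.2·1.8 = 26.16.

26.16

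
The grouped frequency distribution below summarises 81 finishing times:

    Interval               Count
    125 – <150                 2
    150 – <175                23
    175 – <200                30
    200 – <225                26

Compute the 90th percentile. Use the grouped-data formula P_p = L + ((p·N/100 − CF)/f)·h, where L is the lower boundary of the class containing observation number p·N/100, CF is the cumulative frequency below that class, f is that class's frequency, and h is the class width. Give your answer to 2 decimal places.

N = 81; target position k = 90/100 · 81 = 72.9.
Cumulative frequencies: 2, 25, 55, 81.
Observation 72.9 falls in the class 200 – <225.
L = 200, CF = 55, f = 26, h = 25.
P90 = 200 + ((72.9 − 55)/26)·25 = 200 + 17.2115 = 217.212.

217.21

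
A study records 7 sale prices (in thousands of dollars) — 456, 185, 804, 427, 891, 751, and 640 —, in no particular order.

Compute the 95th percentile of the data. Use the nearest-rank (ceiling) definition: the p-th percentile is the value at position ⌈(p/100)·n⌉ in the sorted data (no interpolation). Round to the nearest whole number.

891

Sorted: 185, 427, 456, 640, 751, 804, 891.
n = 7.
Position = ⌈95/100 · 7⌉ = ⌈6.65⌉ = 7.
The value at rank 7 is 891.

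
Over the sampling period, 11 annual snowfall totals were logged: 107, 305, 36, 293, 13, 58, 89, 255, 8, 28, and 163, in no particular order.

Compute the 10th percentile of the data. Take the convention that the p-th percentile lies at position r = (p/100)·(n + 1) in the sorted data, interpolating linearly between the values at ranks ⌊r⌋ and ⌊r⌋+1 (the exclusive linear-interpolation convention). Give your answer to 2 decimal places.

9.00

Sorted: 8, 13, 28, 36, 58, 89, 107, 163, 255, 293, 305.
n = 11.
r = (10/100)·(11 + 1) = 1.2.
Rank 1 is 8 and rank 2 is 13.
Interpolate: 8 + 0.2·(13 − 8) = 8 + 0.2·5 = 9.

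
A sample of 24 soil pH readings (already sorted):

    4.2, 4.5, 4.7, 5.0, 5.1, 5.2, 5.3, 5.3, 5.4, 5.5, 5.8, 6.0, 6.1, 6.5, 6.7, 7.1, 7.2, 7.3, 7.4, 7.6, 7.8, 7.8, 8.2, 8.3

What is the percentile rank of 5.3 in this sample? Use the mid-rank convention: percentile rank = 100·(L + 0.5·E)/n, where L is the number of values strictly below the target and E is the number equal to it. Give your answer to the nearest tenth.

Count below 5.3: L = 6; count equal: E = 2; n = 24.
Percentile rank = 100·(6 + 0.5·2)/24 = 100·7/24 = 29.17.

29.2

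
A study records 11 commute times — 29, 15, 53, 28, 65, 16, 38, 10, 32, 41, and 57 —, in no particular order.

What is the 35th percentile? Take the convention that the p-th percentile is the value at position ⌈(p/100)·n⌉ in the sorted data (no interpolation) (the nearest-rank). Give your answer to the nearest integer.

28

Sorted: 10, 15, 16, 28, 29, 32, 38, 41, 53, 57, 65.
n = 11.
Position = ⌈35/100 · 11⌉ = ⌈3.85⌉ = 4.
The value at rank 4 is 28.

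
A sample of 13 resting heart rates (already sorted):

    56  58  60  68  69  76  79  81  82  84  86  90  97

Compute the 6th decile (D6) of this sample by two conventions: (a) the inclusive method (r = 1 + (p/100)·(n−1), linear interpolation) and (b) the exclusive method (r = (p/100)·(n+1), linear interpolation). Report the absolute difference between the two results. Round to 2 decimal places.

n = 13.
(a) r = 8.2; between ranks 8 (81) and 9 (82): 81.2.
(b) r = 8.4; between ranks 8 (81) and 9 (82): 81.4.
|81.2 − 81.4| = 0.2.

0.20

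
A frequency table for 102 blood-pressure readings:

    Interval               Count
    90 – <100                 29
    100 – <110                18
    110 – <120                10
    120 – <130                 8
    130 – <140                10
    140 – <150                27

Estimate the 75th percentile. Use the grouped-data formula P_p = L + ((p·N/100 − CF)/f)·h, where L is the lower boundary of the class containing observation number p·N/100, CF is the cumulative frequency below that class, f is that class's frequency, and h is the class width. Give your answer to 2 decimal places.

N = 102; target position k = 75/100 · 102 = 76.5.
Cumulative frequencies: 29, 47, 57, 65, 75, 102.
Observation 76.5 falls in the class 140 – <150.
L = 140, CF = 75, f = 27, h = 10.
P75 = 140 + ((76.5 − 75)/27)·10 = 140 + 0.555556 = 140.556.

140.56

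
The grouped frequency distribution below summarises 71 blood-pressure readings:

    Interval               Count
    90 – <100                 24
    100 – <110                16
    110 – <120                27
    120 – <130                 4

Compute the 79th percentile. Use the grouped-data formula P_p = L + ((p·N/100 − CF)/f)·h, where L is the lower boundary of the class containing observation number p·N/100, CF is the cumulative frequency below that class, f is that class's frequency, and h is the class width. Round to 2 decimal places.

N = 71; target position k = 79/100 · 71 = 56.09.
Cumulative frequencies: 24, 40, 67, 71.
Observation 56.09 falls in the class 110 – <120.
L = 110, CF = 40, f = 27, h = 10.
P79 = 110 + ((56.09 − 40)/27)·10 = 110 + 5.95926 = 115.959.

115.96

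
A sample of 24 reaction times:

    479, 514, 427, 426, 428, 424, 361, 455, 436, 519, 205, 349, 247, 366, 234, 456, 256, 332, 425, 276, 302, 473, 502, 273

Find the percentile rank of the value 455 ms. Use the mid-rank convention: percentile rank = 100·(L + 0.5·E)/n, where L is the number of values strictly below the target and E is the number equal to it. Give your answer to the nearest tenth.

72.9

Sorted: 205, 234, 247, 256, 273, 276, 302, 332, 349, 361, 366, 424, 425, 426, 427, 428, 436, 455, 456, 473, 479, 502, 514, 519.
Count below 455: L = 17; count equal: E = 1; n = 24.
Percentile rank = 100·(17 + 0.5·1)/24 = 100·17.5/24 = 72.92.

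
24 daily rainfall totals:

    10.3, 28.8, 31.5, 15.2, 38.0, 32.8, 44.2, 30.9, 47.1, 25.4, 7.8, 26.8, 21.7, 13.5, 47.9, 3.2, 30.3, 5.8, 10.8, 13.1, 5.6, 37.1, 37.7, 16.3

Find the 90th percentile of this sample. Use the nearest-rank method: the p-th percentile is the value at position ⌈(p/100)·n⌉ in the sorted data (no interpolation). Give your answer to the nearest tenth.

44.2

Sorted: 3.2, 5.6, 5.8, 7.8, 10.3, 10.8, 13.1, 13.5, 15.2, 16.3, 21.7, 25.4, 26.8, 28.8, 30.3, 30.9, 31.5, 32.8, 37.1, 37.7, 38.0, 44.2, 47.1, 47.9.
n = 24.
Position = ⌈90/100 · 24⌉ = ⌈21.6⌉ = 22.
The value at rank 22 is 44.2.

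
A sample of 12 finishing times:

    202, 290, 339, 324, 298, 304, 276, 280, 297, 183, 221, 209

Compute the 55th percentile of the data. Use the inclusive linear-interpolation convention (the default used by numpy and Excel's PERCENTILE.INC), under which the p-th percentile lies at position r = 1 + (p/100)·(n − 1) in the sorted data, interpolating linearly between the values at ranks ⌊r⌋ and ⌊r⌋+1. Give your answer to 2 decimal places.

290.35

Sorted: 183, 202, 209, 221, 276, 280, 290, 297, 298, 304, 324, 339.
n = 12.
r = 1 + (55/100)·(12 − 1) = 1 + 6.05 = 7.05.
Rank 7 is 290 and rank 8 is 297.
Interpolate: 290 + 0.05·(297 − 290) = 290 + 0.05·7 = 290.35.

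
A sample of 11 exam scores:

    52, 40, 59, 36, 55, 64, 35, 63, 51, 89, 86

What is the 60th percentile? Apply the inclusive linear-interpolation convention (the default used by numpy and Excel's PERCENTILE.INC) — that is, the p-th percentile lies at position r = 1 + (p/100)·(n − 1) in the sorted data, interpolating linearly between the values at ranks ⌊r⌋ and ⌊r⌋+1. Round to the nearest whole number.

59

Sorted: 35, 36, 40, 51, 52, 55, 59, 63, 64, 86, 89.
n = 11.
r = 1 + (60/100)·(11 − 1) = 1 + 6 = 7.
r is an integer, so P60 is the value at rank 7: 59.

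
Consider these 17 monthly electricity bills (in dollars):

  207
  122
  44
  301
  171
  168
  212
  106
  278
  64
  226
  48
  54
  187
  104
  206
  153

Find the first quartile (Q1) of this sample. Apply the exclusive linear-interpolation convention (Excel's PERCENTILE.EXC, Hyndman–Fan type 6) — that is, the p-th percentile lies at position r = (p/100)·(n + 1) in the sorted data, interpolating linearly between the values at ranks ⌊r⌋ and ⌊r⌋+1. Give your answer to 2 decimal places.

84.00

Sorted: 44, 48, 54, 64, 104, 106, 122, 153, 168, 171, 187, 206, 207, 212, 226, 278, 301.
n = 17.
r = (25/100)·(17 + 1) = 4.5.
Rank 4 is 64 and rank 5 is 104.
Interpolate: 64 + 0.5·(104 − 64) = 64 + 0.5·40 = 84.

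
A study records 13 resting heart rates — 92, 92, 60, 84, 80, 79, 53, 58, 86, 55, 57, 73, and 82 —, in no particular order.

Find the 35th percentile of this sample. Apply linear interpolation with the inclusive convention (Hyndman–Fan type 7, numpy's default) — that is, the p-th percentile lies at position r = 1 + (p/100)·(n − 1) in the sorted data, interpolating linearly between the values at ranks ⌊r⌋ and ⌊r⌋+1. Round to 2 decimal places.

62.60

Sorted: 53, 55, 57, 58, 60, 73, 79, 80, 82, 84, 86, 92, 92.
n = 13.
r = 1 + (35/100)·(13 − 1) = 1 + 4.2 = 5.2.
Rank 5 is 60 and rank 6 is 73.
Interpolate: 60 + 0.2·(73 − 60) = 60 + 0.2·13 = 62.6.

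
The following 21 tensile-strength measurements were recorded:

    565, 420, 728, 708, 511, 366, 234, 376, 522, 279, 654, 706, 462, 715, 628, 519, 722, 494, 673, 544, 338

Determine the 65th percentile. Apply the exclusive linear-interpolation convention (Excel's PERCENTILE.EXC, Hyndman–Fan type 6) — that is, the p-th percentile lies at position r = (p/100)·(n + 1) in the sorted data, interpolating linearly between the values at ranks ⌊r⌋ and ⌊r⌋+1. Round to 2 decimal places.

Sorted: 234, 279, 338, 366, 376, 420, 462, 494, 511, 519, 522, 544, 565, 628, 654, 673, 706, 708, 715, 722, 728.
n = 21.
r = (65/100)·(21 + 1) = 14.3.
Rank 14 is 628 and rank 15 is 654.
Interpolate: 628 + 0.3·(654 − 628) = 628 + 0.3·26 = 635.8.

635.80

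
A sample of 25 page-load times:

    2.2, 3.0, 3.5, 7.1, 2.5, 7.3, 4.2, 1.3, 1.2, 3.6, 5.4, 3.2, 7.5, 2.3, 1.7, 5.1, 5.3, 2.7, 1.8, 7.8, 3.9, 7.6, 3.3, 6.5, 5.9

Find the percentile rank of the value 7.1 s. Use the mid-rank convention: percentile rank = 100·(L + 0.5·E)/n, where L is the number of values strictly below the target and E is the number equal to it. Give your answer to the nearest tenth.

82.0

Sorted: 1.2, 1.3, 1.7, 1.8, 2.2, 2.3, 2.5, 2.7, 3.0, 3.2, 3.3, 3.5, 3.6, 3.9, 4.2, 5.1, 5.3, 5.4, 5.9, 6.5, 7.1, 7.3, 7.5, 7.6, 7.8.
Count below 7.1: L = 20; count equal: E = 1; n = 25.
Percentile rank = 100·(20 + 0.5·1)/25 = 100·20.5/25 = 82.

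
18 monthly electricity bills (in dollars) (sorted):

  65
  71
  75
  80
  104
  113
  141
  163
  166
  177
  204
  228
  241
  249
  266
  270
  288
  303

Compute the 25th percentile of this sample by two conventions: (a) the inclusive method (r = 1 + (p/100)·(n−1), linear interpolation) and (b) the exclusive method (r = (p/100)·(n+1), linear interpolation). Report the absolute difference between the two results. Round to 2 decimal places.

n = 18.
(a) r = 5.25; between ranks 5 (104) and 6 (113): 106.25.
(b) r = 4.75; between ranks 4 (80) and 5 (104): 98.
|106.25 − 98| = 8.25.

8.25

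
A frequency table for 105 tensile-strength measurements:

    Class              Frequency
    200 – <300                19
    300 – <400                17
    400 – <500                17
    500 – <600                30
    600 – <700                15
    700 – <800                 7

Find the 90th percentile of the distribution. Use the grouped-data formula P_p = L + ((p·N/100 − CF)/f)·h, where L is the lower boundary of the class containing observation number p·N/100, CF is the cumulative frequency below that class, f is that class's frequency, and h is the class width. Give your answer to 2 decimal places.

676.67

N = 105; target position k = 90/100 · 105 = 94.5.
Cumulative frequencies: 19, 36, 53, 83, 98, 105.
Observation 94.5 falls in the class 600 – <700.
L = 600, CF = 83, f = 15, h = 100.
P90 = 600 + ((94.5 − 83)/15)·100 = 600 + 76.6667 = 676.667.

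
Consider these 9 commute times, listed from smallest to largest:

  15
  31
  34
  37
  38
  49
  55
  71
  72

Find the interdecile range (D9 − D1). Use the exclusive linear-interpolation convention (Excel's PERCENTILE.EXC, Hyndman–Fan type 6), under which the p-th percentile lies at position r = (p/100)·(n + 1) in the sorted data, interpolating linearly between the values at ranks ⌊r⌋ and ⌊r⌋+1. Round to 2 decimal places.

n = 9.
P10: r = 1 (integer) → 15.
P90: r = 9 (integer) → 72.
Difference: 72 − 15 = 57.

57.00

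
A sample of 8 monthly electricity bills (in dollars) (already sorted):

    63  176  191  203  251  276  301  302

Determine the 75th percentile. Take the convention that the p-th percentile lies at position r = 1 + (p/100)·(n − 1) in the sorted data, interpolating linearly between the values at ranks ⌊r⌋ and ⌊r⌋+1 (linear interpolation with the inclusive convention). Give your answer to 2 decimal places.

n = 8.
r = 1 + (75/100)·(8 − 1) = 1 + 5.25 = 6.25.
Rank 6 is 276 and rank 7 is 301.
Interpolate: 276 + 0.25·(301 − 276) = 276 + 0.25·25 = 282.25.

282.25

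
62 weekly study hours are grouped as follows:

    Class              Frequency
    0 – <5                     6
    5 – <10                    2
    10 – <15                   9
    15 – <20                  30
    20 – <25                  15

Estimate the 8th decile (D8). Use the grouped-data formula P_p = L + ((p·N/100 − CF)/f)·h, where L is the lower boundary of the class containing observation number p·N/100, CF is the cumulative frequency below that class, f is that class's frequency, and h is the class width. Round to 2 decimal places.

20.87

N = 62; target position k = 80/100 · 62 = 49.6.
Cumulative frequencies: 6, 8, 17, 47, 62.
Observation 49.6 falls in the class 20 – <25.
L = 20, CF = 47, f = 15, h = 5.
P80 = 20 + ((49.6 − 47)/15)·5 = 20 + 0.866667 = 20.8667.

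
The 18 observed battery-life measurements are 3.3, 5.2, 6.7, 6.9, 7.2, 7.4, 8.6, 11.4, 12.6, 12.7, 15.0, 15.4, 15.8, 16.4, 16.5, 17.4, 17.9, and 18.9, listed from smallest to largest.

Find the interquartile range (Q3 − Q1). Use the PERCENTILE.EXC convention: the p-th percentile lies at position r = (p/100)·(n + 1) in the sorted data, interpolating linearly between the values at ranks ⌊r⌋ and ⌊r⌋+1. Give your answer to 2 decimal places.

9.30

n = 18.
P25: r = 4.75; ranks 4–5 are 6.9, 7.2; interpolating gives 7.125.
P75: r = 14.25; ranks 14–15 are 16.4, 16.5; interpolating gives 16.425.
Difference: 16.425 − 7.125 = 9.3.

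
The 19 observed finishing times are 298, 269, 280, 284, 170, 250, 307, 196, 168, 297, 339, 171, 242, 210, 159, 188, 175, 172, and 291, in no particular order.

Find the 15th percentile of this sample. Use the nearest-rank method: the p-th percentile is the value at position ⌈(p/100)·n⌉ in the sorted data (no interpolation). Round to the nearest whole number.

Sorted: 159, 168, 170, 171, 172, 175, 188, 196, 210, 242, 250, 269, 280, 284, 291, 297, 298, 307, 339.
n = 19.
Position = ⌈15/100 · 19⌉ = ⌈2.85⌉ = 3.
The value at rank 3 is 170.

170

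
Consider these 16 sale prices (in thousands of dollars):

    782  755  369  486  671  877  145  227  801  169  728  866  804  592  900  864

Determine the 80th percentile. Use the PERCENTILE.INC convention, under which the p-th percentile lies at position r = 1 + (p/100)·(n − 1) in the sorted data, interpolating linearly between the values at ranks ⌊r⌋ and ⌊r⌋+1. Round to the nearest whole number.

Sorted: 145, 169, 227, 369, 486, 592, 671, 728, 755, 782, 801, 804, 864, 866, 877, 900.
n = 16.
r = 1 + (80/100)·(16 − 1) = 1 + 12 = 13.
r is an integer, so P80 is the value at rank 13: 864.

864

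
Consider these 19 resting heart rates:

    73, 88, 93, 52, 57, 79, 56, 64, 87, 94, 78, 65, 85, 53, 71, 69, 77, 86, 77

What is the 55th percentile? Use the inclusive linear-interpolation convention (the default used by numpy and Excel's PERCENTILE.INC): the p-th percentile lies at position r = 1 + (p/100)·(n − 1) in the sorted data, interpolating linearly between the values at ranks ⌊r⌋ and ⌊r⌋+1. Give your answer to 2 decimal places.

Sorted: 52, 53, 56, 57, 64, 65, 69, 71, 73, 77, 77, 78, 79, 85, 86, 87, 88, 93, 94.
n = 19.
r = 1 + (55/100)·(19 − 1) = 1 + 9.9 = 10.9.
Rank 10 is 77 and rank 11 is 77.
Interpolate: 77 + 0.9·(77 − 77) = 77 + 0.9·0 = 77.

77.00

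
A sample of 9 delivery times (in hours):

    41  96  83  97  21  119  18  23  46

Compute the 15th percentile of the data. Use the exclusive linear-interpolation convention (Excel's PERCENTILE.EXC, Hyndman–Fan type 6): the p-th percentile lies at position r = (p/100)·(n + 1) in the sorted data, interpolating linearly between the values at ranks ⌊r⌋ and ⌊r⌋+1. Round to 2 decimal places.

19.50

Sorted: 18, 21, 23, 41, 46, 83, 96, 97, 119.
n = 9.
r = (15/100)·(9 + 1) = 1.5.
Rank 1 is 18 and rank 2 is 21.
Interpolate: 18 + 0.5·(21 − 18) = 18 + 0.5·3 = 19.5.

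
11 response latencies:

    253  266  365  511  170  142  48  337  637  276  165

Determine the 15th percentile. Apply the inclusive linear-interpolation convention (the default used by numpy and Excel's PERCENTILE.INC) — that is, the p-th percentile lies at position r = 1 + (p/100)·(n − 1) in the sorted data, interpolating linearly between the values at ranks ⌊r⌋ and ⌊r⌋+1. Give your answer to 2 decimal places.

153.50

Sorted: 48, 142, 165, 170, 253, 266, 276, 337, 365, 511, 637.
n = 11.
r = 1 + (15/100)·(11 − 1) = 1 + 1.5 = 2.5.
Rank 2 is 142 and rank 3 is 165.
Interpolate: 142 + 0.5·(165 − 142) = 142 + 0.5·23 = 153.5.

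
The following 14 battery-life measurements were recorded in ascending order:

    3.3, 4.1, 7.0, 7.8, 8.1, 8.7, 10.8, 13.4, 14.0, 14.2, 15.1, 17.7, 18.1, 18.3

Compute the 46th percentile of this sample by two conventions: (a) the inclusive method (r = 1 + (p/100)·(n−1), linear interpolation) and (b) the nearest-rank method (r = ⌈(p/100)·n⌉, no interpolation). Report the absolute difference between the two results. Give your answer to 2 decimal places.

0.04

n = 14.
(a) r = 6.98; between ranks 6 (8.7) and 7 (10.8): 10.758.
(b) the nearest-rank method: rank 7 → 10.8.
|10.758 − 10.8| = 0.042.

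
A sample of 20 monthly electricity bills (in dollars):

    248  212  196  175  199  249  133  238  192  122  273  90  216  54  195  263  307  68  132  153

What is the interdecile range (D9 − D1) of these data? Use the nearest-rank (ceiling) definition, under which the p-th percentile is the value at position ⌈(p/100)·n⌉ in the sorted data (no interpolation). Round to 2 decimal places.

Sorted: 54, 68, 90, 122, 132, 133, 153, 175, 192, 195, 196, 199, 212, 216, 238, 248, 249, 263, 273, 307.
n = 20.
P10: rank ⌈10/100·20⌉ = 2 → 68.
P90: rank ⌈90/100·20⌉ = 18 → 263.
Difference: 263 − 68 = 195.

195.00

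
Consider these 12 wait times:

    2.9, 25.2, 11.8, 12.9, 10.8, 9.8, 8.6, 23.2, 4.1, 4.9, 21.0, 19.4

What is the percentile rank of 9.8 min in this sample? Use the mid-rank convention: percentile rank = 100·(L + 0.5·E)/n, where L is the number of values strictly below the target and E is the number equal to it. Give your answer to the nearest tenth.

37.5

Sorted: 2.9, 4.1, 4.9, 8.6, 9.8, 10.8, 11.8, 12.9, 19.4, 21.0, 23.2, 25.2.
Count below 9.8: L = 4; count equal: E = 1; n = 12.
Percentile rank = 100·(4 + 0.5·1)/12 = 100·4.5/12 = 37.5.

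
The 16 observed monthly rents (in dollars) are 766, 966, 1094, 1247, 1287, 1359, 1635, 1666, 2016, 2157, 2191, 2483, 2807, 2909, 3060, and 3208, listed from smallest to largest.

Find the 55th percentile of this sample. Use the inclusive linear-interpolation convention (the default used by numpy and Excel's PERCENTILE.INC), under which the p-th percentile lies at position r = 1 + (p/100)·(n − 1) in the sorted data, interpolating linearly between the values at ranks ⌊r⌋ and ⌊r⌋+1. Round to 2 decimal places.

n = 16.
r = 1 + (55/100)·(16 − 1) = 1 + 8.25 = 9.25.
Rank 9 is 2016 and rank 10 is 2157.
Interpolate: 2016 + 0.25·(2157 − 2016) = 2016 + 0.25·141 = 2051.25.

2051.25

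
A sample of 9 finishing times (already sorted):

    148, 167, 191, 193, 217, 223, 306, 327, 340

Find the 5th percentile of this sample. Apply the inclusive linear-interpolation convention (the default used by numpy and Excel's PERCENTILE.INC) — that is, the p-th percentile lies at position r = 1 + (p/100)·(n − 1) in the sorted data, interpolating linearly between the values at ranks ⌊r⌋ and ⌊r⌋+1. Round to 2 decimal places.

n = 9.
r = 1 + (5/100)·(9 − 1) = 1 + 0.4 = 1.4.
Rank 1 is 148 and rank 2 is 167.
Interpolate: 148 + 0.4·(167 − 148) = 148 + 0.4·19 = 155.6.

155.60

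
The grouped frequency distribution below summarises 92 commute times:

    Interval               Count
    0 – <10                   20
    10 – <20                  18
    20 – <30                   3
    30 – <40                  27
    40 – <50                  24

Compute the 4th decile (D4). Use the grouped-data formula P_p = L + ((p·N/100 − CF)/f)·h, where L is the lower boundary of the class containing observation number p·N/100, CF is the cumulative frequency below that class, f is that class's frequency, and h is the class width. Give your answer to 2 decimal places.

19.33

N = 92; target position k = 40/100 · 92 = 36.8.
Cumulative frequencies: 20, 38, 41, 68, 92.
Observation 36.8 falls in the class 10 – <20.
L = 10, CF = 20, f = 18, h = 10.
P40 = 10 + ((36.8 − 20)/18)·10 = 10 + 9.33333 = 19.3333.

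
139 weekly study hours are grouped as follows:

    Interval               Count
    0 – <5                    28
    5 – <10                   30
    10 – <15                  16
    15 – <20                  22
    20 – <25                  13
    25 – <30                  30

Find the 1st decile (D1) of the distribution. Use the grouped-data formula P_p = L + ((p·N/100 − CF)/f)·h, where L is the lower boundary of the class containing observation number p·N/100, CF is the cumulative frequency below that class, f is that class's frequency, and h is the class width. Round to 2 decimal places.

N = 139; target position k = 10/100 · 139 = 13.9.
Cumulative frequencies: 28, 58, 74, 96, 109, 139.
Observation 13.9 falls in the class 0 – <5.
L = 0, CF = 0, f = 28, h = 5.
P10 = 0 + ((13.9 − 0)/28)·5 = 0 + 2.48214 = 2.48214.

2.48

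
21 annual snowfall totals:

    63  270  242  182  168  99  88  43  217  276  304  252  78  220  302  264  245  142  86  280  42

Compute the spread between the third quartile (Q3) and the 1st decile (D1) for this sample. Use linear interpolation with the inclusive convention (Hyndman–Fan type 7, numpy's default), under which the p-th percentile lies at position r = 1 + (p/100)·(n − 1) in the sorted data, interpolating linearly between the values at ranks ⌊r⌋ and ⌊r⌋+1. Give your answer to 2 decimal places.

Sorted: 42, 43, 63, 78, 86, 88, 99, 142, 168, 182, 217, 220, 242, 245, 252, 264, 270, 276, 280, 302, 304.
n = 21.
P10: r = 3 (integer) → 63.
P75: r = 16 (integer) → 264.
Difference: 264 − 63 = 201.

201.00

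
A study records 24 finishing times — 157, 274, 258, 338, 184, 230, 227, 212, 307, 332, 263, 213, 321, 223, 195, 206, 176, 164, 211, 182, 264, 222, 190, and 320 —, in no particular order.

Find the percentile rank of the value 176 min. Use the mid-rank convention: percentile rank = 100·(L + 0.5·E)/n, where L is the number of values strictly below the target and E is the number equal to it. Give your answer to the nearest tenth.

10.4

Sorted: 157, 164, 176, 182, 184, 190, 195, 206, 211, 212, 213, 222, 223, 227, 230, 258, 263, 264, 274, 307, 320, 321, 332, 338.
Count below 176: L = 2; count equal: E = 1; n = 24.
Percentile rank = 100·(2 + 0.5·1)/24 = 100·2.5/24 = 10.42.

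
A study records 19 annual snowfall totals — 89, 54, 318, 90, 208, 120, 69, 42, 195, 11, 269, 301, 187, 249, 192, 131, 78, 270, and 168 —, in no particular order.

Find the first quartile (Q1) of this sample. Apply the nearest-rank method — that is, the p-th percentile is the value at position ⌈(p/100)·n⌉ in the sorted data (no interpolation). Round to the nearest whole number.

Sorted: 11, 42, 54, 69, 78, 89, 90, 120, 131, 168, 187, 192, 195, 208, 249, 269, 270, 301, 318.
n = 19.
Position = ⌈25/100 · 19⌉ = ⌈4.75⌉ = 5.
The value at rank 5 is 78.

78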